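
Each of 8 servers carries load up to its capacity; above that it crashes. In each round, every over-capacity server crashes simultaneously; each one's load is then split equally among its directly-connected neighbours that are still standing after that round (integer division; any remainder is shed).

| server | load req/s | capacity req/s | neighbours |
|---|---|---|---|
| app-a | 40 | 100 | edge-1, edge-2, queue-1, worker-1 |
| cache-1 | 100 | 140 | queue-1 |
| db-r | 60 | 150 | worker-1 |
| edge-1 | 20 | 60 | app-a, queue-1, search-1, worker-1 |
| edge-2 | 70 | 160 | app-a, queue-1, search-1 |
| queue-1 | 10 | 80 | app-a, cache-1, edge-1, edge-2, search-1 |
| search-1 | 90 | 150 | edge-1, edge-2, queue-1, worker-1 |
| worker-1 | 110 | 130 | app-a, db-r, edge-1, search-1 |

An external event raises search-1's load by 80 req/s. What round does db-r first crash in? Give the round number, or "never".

Round 1 — search-1 at 170 > 150. search-1 crashes.
  search-1 sheds 170 req/s to edge-1, edge-2, queue-1, worker-1: 42 each (2 lost).
    edge-1: 20+42 = 62 > 60
    edge-2: 70+42 = 112 ≤ 160
    queue-1: 10+42 = 52 ≤ 80
    worker-1: 110+42 = 152 > 130
Round 2 — edge-1, worker-1 crash.
  edge-1 sheds 62 req/s to app-a, queue-1: 31 each.
    app-a: 40+31 = 71 ≤ 100
    queue-1: 52+31 = 83 > 80
  worker-1 sheds 152 req/s to app-a, db-r: 76 each.
    app-a: 71+76 = 147 > 100
    db-r: 60+76 = 136 ≤ 150
Round 3 — app-a, queue-1 crash.
  app-a sheds 147 req/s to edge-2: 147 each.
    edge-2: 112+147 = 259 > 160
  queue-1 sheds 83 req/s to cache-1, edge-2: 41 each (1 lost).
    cache-1: 100+41 = 141 > 140
    edge-2: 259+41 = 300 > 160
Round 4 — cache-1, edge-2 crash.
  cache-1 sheds 141 req/s: no online neighbours, lost.
  edge-2 sheds 300 req/s: no online neighbours, lost.
No further crashes.

never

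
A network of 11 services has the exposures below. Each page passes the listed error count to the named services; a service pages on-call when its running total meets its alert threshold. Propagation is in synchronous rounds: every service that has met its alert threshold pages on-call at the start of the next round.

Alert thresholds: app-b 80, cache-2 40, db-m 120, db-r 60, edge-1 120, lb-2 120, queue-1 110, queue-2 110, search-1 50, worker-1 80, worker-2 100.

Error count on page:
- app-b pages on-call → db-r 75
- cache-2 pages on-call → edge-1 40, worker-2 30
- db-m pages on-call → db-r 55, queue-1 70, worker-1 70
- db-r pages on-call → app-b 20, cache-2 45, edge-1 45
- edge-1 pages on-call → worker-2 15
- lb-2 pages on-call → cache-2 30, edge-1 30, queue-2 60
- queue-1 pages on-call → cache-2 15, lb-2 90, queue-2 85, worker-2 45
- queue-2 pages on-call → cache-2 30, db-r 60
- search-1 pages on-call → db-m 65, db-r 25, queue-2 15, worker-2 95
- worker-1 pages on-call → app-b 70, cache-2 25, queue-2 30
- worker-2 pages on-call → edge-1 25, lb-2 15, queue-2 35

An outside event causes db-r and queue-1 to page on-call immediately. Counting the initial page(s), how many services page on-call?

3

Round 1 — db-r, queue-1 page on-call (initial).
  app-b: +20 → 20 < 80
  cache-2: +45+15 → 60 ≥ 40
  edge-1: +45 → 45 < 120
  lb-2: +90 → 90 < 120
  queue-2: +85 → 85 < 110
  worker-2: +45 → 45 < 100
Round 2 — cache-2 pages on-call.
  edge-1: +40 → 85 < 120
  worker-2: +30 → 75 < 100
No further pages.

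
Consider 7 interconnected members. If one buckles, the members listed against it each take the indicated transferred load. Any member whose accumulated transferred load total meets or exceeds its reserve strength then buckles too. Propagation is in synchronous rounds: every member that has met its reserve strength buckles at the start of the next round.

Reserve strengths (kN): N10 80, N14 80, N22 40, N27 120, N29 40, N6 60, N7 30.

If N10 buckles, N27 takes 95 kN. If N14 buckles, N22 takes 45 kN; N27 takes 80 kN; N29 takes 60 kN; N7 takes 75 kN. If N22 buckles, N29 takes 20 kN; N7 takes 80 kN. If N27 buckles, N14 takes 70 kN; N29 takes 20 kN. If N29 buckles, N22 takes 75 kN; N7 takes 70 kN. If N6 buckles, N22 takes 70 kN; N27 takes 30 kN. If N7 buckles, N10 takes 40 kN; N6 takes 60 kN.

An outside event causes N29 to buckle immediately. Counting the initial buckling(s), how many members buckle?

Round 1 — N29 buckles (initial).
  N22: +75 → 75 ≥ 40
  N7: +70 → 70 ≥ 30
Round 2 — N22, N7 buckle.
  N10: +40 → 40 < 80
  N6: +60 → 60 ≥ 60
Round 3 — N6 buckles.
  N27: +30 → 30 < 120
No further bucklings.

4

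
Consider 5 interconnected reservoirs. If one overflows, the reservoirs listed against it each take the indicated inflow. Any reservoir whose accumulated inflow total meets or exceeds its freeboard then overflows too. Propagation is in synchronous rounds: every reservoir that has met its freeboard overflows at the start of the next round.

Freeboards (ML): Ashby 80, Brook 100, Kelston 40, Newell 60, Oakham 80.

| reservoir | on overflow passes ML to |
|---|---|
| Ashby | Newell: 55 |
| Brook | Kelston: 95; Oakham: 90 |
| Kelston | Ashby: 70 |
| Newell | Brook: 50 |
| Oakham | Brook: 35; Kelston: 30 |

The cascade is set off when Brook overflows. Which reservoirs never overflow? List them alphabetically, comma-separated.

Ashby, Newell

Round 1 — Brook overflows (initial).
  Kelston: +95 → 95 ≥ 40
  Oakham: +90 → 90 ≥ 80
Round 2 — Kelston, Oakham overflow.
  Ashby: +70 → 70 < 80
No further overflows.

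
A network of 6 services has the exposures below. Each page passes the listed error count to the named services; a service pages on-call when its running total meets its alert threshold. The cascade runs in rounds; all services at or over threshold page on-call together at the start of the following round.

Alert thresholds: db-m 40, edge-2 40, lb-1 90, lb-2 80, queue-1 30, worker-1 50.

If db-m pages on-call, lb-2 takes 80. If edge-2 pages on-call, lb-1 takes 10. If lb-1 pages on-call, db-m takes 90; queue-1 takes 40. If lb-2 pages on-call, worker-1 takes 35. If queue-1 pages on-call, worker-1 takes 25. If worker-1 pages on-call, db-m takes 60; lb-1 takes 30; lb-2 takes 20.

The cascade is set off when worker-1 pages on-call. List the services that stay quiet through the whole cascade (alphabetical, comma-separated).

Round 1 — worker-1 pages on-call (initial).
  db-m: +60 → 60 ≥ 40
  lb-1: +30 → 30 < 90
  lb-2: +20 → 20 < 80
Round 2 — db-m pages on-call.
  lb-2: +80 → 100 ≥ 80
Round 3 — lb-2 pages on-call.
No further pages.

edge-2, lb-1, queue-1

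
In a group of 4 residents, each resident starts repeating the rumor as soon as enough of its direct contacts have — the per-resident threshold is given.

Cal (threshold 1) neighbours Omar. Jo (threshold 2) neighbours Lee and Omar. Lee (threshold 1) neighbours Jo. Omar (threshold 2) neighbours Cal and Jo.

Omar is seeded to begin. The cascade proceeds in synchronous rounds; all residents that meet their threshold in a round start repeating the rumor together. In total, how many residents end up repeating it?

Round 1 — Omar starts repeating the rumor (initial).
Round 2 — checking thresholds:
  Cal: 1 of 1 neighbours ≥ 1, starts repeating the rumor.
  Jo: 1 of 2 neighbours < 2, below threshold.
Round 3 — no new spreads; cascade stops.

2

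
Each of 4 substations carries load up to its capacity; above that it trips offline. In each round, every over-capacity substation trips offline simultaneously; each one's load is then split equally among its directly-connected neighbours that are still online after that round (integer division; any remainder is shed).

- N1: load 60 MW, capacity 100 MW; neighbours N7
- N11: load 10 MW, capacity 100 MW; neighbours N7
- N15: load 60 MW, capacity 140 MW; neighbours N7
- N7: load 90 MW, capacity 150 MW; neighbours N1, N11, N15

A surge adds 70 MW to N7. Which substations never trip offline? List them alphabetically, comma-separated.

Round 1 — N7 at 160 > 150. N7 trips offline.
  N7 sheds 160 MW to N1, N11, N15: 53 each (1 lost).
    N1: 60+53 = 113 > 100
    N11: 10+53 = 63 ≤ 100
    N15: 60+53 = 113 ≤ 140
Round 2 — N1 trips offline.
  N1 sheds 113 MW: no online neighbours, lost.
No further trips.

N11, N15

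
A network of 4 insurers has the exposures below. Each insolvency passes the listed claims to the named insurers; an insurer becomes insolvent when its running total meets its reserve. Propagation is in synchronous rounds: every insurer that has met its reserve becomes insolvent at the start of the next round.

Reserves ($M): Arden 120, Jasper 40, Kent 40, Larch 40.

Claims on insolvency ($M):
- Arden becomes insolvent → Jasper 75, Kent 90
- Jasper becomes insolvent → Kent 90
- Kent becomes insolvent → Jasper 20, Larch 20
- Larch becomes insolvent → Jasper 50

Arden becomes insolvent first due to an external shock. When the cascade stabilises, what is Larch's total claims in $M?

Round 1 — Arden becomes insolvent (initial).
  Jasper: +75 → 75 ≥ 40
  Kent: +90 → 90 ≥ 40
Round 2 — Jasper, Kent become insolvent.
  Larch: +20 → 20 < 40
No further insolvencies.

20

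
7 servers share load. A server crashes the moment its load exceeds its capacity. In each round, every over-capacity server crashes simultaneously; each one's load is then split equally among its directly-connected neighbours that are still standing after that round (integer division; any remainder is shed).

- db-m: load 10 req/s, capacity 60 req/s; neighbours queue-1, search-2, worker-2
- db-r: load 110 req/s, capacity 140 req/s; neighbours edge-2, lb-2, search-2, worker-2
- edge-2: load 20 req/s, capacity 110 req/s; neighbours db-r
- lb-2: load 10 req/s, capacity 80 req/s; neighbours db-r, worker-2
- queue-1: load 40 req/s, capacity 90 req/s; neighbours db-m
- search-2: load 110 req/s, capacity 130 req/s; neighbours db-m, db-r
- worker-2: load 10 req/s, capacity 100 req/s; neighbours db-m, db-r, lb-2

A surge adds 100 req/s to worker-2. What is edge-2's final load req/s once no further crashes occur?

Round 1 — worker-2 at 110 > 100. worker-2 crashes.
  worker-2 sheds 110 req/s to db-m, db-r, lb-2: 36 each (2 lost).
    db-m: 10+36 = 46 ≤ 60
    db-r: 110+36 = 146 > 140
    lb-2: 10+36 = 46 ≤ 80
Round 2 — db-r crashes.
  db-r sheds 146 req/s to edge-2, lb-2, search-2: 48 each (2 lost).
    edge-2: 20+48 = 68 ≤ 110
    lb-2: 46+48 = 94 > 80
    search-2: 110+48 = 158 > 130
Round 3 — lb-2, search-2 crash.
  lb-2 sheds 94 req/s: no online neighbours, lost.
  search-2 sheds 158 req/s to db-m: 158 each.
    db-m: 46+158 = 204 > 60
Round 4 — db-m crashes.
  db-m sheds 204 req/s to queue-1: 204 each.
    queue-1: 40+204 = 244 > 90
Round 5 — queue-1 crashes.
  queue-1 sheds 244 req/s: no online neighbours, lost.
No further crashes.

68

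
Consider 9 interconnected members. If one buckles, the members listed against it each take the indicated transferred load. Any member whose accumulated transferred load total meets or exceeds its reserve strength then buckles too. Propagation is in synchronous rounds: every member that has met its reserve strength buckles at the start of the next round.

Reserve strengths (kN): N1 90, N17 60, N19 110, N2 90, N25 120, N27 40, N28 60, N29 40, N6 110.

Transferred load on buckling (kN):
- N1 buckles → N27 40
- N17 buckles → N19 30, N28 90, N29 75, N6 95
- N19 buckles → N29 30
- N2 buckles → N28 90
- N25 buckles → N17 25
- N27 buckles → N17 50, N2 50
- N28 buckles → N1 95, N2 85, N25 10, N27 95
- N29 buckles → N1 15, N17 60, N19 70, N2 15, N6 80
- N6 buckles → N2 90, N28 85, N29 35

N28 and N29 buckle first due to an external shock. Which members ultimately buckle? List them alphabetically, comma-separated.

Round 1 — N28, N29 buckle (initial).
  N1: +95+15 → 110 ≥ 90
  N17: +60 → 60 ≥ 60
  N19: +70 → 70 < 110
  N2: +85+15 → 100 ≥ 90
  N25: +10 → 10 < 120
  N27: +95 → 95 ≥ 40
  N6: +80 → 80 < 110
Round 2 — N1, N17, N2, N27 buckle.
  N19: +30 → 100 < 110
  N6: +95 → 175 ≥ 110
Round 3 — N6 buckles.
No further bucklings.

N1, N17, N2, N27, N28, N29, N6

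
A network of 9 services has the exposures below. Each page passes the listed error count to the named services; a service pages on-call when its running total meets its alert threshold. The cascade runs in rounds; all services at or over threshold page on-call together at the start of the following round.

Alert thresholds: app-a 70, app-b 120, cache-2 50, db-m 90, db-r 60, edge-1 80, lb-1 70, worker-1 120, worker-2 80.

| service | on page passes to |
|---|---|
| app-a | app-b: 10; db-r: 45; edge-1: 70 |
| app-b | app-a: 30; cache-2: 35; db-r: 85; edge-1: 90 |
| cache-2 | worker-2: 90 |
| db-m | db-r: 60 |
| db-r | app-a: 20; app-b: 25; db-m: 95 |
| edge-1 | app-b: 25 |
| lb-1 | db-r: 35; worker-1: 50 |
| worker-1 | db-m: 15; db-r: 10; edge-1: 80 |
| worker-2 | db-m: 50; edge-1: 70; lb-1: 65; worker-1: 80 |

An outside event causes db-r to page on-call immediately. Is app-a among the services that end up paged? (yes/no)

no

Round 1 — db-r pages on-call (initial).
  app-a: +20 → 20 < 70
  app-b: +25 → 25 < 120
  db-m: +95 → 95 ≥ 90
Round 2 — db-m pages on-call.
No further pages.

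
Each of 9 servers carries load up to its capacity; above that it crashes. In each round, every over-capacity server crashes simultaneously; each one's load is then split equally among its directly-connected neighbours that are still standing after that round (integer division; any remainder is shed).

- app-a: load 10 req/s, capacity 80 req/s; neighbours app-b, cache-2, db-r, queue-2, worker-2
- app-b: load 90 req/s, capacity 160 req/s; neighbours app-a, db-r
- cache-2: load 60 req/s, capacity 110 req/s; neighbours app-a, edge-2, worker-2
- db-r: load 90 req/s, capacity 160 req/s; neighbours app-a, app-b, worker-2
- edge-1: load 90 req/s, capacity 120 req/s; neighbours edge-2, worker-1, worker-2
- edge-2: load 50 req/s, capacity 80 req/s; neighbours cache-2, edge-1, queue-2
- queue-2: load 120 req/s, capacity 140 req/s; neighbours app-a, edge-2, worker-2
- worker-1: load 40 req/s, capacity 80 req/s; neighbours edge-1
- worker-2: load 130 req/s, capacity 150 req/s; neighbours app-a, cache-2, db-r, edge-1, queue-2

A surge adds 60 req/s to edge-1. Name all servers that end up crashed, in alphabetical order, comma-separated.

app-a, app-b, cache-2, db-r, edge-1, edge-2, queue-2, worker-1, worker-2

Round 1 — edge-1 at 150 > 120. edge-1 crashes.
  edge-1 sheds 150 req/s to edge-2, worker-1, worker-2: 50 each.
    edge-2: 50+50 = 100 > 80
    worker-1: 40+50 = 90 > 80
    worker-2: 130+50 = 180 > 150
Round 2 — edge-2, worker-1, worker-2 crash.
  edge-2 sheds 100 req/s to cache-2, queue-2: 50 each.
    cache-2: 60+50 = 110 ≤ 110
    queue-2: 120+50 = 170 > 140
  worker-1 sheds 90 req/s: no online neighbours, lost.
  worker-2 sheds 180 req/s to app-a, cache-2, db-r, queue-2: 45 each.
    app-a: 10+45 = 55 ≤ 80
    cache-2: 110+45 = 155 > 110
    db-r: 90+45 = 135 ≤ 160
    queue-2: 170+45 = 215 > 140
Round 3 — cache-2, queue-2 crash.
  cache-2 sheds 155 req/s to app-a: 155 each.
    app-a: 55+155 = 210 > 80
  queue-2 sheds 215 req/s to app-a: 215 each.
    app-a: 210+215 = 425 > 80
Round 4 — app-a crashes.
  app-a sheds 425 req/s to app-b, db-r: 212 each (1 lost).
    app-b: 90+212 = 302 > 160
    db-r: 135+212 = 347 > 160
Round 5 — app-b, db-r crash.
  app-b sheds 302 req/s: no online neighbours, lost.
  db-r sheds 347 req/s: no online neighbours, lost.
No further crashes.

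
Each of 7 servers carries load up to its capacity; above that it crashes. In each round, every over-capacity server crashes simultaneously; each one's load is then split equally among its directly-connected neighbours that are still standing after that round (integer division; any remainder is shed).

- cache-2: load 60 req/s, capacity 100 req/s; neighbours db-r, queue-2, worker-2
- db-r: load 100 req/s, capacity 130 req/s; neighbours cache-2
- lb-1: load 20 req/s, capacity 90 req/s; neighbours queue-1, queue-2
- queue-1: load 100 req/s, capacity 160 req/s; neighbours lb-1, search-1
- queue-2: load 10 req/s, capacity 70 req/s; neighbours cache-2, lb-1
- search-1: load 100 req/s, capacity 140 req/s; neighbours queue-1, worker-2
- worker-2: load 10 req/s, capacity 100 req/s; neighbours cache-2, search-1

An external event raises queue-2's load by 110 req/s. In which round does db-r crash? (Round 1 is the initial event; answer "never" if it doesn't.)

Round 1 — queue-2 at 120 > 70. queue-2 crashes.
  queue-2 sheds 120 req/s to cache-2, lb-1: 60 each.
    cache-2: 60+60 = 120 > 100
    lb-1: 20+60 = 80 ≤ 90
Round 2 — cache-2 crashes.
  cache-2 sheds 120 req/s to db-r, worker-2: 60 each.
    db-r: 100+60 = 160 > 130
    worker-2: 10+60 = 70 ≤ 100
Round 3 — db-r crashes.
  db-r sheds 160 req/s: no online neighbours, lost.
No further crashes.

3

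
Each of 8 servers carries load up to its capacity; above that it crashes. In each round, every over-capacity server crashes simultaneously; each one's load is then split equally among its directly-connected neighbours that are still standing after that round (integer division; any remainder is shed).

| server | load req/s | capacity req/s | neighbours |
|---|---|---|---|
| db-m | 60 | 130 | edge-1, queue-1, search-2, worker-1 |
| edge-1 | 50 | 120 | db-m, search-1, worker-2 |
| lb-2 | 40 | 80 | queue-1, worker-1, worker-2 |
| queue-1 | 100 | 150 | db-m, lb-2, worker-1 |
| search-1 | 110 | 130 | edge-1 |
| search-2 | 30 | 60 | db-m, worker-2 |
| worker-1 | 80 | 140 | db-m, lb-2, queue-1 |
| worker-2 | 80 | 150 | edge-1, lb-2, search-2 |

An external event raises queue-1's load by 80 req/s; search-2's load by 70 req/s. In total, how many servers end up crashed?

8

Round 1 — queue-1 at 180 > 150; search-2 at 100 > 60. queue-1, search-2 crash.
  queue-1 sheds 180 req/s to db-m, lb-2, worker-1: 60 each.
    db-m: 60+60 = 120 ≤ 130
    lb-2: 40+60 = 100 > 80
    worker-1: 80+60 = 140 ≤ 140
  search-2 sheds 100 req/s to db-m, worker-2: 50 each.
    db-m: 120+50 = 170 > 130
    worker-2: 80+50 = 130 ≤ 150
Round 2 — db-m, lb-2 crash.
  db-m sheds 170 req/s to edge-1, worker-1: 85 each.
    edge-1: 50+85 = 135 > 120
    worker-1: 140+85 = 225 > 140
  lb-2 sheds 100 req/s to worker-1, worker-2: 50 each.
    worker-1: 225+50 = 275 > 140
    worker-2: 130+50 = 180 > 150
Round 3 — edge-1, worker-1, worker-2 crash.
  edge-1 sheds 135 req/s to search-1: 135 each.
    search-1: 110+135 = 245 > 130
  worker-1 sheds 275 req/s: no online neighbours, lost.
  worker-2 sheds 180 req/s: no online neighbours, lost.
Round 4 — search-1 crashes.
  search-1 sheds 245 req/s: no online neighbours, lost.
No further crashes.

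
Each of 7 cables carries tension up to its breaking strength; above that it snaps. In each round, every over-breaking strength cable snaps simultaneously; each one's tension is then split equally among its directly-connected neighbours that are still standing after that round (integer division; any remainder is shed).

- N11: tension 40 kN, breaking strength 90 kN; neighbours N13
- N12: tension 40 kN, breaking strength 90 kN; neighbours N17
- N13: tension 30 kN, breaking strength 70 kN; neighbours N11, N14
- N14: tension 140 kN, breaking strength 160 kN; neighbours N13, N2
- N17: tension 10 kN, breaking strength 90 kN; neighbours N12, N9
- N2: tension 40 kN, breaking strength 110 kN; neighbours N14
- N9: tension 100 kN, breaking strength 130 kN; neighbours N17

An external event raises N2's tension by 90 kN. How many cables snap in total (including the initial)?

4

Round 1 — N2 at 130 > 110. N2 snaps.
  N2 sheds 130 kN to N14: 130 each.
    N14: 140+130 = 270 > 160
Round 2 — N14 snaps.
  N14 sheds 270 kN to N13: 270 each.
    N13: 30+270 = 300 > 70
Round 3 — N13 snaps.
  N13 sheds 300 kN to N11: 300 each.
    N11: 40+300 = 340 > 90
Round 4 — N11 snaps.
  N11 sheds 340 kN: no online neighbours, lost.
No further breaks.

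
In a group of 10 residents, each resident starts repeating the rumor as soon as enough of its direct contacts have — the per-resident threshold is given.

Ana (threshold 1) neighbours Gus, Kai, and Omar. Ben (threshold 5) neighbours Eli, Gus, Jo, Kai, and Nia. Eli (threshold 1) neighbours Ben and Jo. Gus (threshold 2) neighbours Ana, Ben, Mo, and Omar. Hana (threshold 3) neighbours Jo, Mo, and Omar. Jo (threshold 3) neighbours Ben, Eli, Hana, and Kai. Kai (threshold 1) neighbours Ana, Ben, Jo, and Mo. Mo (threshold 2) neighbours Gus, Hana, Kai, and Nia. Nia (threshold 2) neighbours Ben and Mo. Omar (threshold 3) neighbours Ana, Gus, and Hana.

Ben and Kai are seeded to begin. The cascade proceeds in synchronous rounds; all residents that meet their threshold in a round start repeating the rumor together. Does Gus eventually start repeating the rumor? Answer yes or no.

Round 1 — Ben, Kai start repeating the rumor (initial).
Round 2 — checking thresholds:
  Ana: 1 of 3 neighbours ≥ 1, starts repeating the rumor.
  Eli: 1 of 2 neighbours ≥ 1, starts repeating the rumor.
  Gus: 1 of 4 neighbours < 2, holds.
  Jo: 2 of 4 neighbours < 3, holds.
  Mo: 1 of 4 neighbours < 2, holds.
  Nia: 1 of 2 neighbours < 2, holds.
Round 3 — checking thresholds:
  Gus: 2 of 4 neighbours ≥ 2, starts repeating the rumor.
  Jo: 3 of 4 neighbours ≥ 3, starts repeating the rumor.
  Mo: 1 of 4 neighbours < 2, holds.
  Nia: 1 of 2 neighbours < 2, holds.
  Omar: 1 of 3 neighbours < 3, holds.
Round 4 — checking thresholds:
  Hana: 1 of 3 neighbours < 3, holds.
  Mo: 2 of 4 neighbours ≥ 2, starts repeating the rumor.
  Nia: 1 of 2 neighbours < 2, holds.
  Omar: 2 of 3 neighbours < 3, holds.
Round 5 — checking thresholds:
  Hana: 2 of 3 neighbours < 3, holds.
  Nia: 2 of 2 neighbours ≥ 2, starts repeating the rumor.
  Omar: 2 of 3 neighbours < 3, holds.
Round 6 — no new spreads; cascade stops.

yes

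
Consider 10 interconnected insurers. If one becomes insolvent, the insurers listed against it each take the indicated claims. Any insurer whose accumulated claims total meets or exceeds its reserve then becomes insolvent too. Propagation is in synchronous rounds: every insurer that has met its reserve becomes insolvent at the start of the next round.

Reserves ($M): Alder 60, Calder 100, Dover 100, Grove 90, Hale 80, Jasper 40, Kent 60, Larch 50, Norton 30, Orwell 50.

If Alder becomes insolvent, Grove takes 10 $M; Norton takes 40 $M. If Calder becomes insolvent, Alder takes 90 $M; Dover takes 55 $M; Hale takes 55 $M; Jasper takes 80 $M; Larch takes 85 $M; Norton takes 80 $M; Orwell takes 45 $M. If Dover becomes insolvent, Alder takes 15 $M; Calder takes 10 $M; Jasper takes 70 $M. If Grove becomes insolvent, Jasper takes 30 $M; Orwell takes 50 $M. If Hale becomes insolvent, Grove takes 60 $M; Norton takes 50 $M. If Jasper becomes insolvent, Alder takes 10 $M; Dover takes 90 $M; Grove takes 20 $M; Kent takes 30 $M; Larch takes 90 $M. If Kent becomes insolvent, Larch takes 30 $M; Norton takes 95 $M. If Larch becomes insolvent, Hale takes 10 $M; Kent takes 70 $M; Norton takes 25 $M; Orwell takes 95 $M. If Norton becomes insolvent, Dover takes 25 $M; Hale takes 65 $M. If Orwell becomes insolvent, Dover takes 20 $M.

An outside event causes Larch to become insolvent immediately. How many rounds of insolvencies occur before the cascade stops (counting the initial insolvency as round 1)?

3

Round 1 — Larch becomes insolvent (initial).
  Hale: +10 → 10 < 80
  Kent: +70 → 70 ≥ 60
  Norton: +25 → 25 < 30
  Orwell: +95 → 95 ≥ 50
Round 2 — Kent, Orwell become insolvent.
  Dover: +20 → 20 < 100
  Norton: +95 → 120 ≥ 30
Round 3 — Norton becomes insolvent.
  Dover: +25 → 45 < 100
  Hale: +65 → 75 < 80
No further insolvencies.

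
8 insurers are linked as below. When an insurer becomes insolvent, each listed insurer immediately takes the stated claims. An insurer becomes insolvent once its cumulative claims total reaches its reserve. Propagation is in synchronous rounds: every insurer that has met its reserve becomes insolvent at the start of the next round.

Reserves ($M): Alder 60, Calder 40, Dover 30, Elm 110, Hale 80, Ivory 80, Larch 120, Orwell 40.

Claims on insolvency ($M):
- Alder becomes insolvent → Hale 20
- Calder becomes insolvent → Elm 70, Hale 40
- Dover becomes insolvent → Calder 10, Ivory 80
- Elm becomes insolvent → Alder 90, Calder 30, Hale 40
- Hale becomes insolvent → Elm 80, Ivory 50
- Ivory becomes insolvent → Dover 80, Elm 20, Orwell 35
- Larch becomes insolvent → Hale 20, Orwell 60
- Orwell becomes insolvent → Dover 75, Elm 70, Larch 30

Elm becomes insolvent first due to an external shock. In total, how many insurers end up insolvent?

2

Round 1 — Elm becomes insolvent (initial).
  Alder: +90 → 90 ≥ 60
  Calder: +30 → 30 < 40
  Hale: +40 → 40 < 80
Round 2 — Alder becomes insolvent.
  Hale: +20 → 60 < 80
No further insolvencies.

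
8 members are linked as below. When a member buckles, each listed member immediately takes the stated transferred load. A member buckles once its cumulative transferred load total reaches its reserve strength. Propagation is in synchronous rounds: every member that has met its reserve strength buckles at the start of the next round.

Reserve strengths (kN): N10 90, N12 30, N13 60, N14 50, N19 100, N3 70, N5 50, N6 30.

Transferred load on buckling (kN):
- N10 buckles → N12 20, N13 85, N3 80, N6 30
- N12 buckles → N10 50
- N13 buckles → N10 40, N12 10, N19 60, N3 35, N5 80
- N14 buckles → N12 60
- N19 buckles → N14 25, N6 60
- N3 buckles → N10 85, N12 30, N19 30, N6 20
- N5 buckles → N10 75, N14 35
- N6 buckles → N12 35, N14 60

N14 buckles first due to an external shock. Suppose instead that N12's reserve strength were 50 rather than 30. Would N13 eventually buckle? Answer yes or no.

With N12's reserve strength at 50:
Round 1 — N14 buckles (initial).
  N12: +60 → 60 ≥ 50
Round 2 — N12 buckles.
  N10: +50 → 50 < 90
No further bucklings.

no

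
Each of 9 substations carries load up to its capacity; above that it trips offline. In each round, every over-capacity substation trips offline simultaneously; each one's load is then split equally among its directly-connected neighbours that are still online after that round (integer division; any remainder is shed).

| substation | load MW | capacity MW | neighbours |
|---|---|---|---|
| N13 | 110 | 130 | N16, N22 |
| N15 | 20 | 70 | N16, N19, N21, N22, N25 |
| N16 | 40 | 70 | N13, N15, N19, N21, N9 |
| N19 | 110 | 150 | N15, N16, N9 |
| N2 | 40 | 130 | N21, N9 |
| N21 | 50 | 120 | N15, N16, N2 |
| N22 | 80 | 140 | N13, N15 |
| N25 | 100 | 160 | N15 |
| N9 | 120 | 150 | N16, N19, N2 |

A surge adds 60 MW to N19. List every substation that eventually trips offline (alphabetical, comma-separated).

N13, N15, N16, N19, N2, N21, N22, N9

Round 1 — N19 at 170 > 150. N19 trips offline.
  N19 sheds 170 MW to N15, N16, N9: 56 each (2 lost).
    N15: 20+56 = 76 > 70
    N16: 40+56 = 96 > 70
    N9: 120+56 = 176 > 150
Round 2 — N15, N16, N9 trip offline.
  N15 sheds 76 MW to N21, N22, N25: 25 each (1 lost).
    N21: 50+25 = 75 ≤ 120
    N22: 80+25 = 105 ≤ 140
    N25: 100+25 = 125 ≤ 160
  N16 sheds 96 MW to N13, N21: 48 each.
    N13: 110+48 = 158 > 130
    N21: 75+48 = 123 > 120
  N9 sheds 176 MW to N2: 176 each.
    N2: 40+176 = 216 > 130
Round 3 — N13, N2, N21 trip offline.
  N13 sheds 158 MW to N22: 158 each.
    N22: 105+158 = 263 > 140
  N2 sheds 216 MW: no online neighbours, lost.
  N21 sheds 123 MW: no online neighbours, lost.
Round 4 — N22 trips offline.
  N22 sheds 263 MW: no online neighbours, lost.
No further trips.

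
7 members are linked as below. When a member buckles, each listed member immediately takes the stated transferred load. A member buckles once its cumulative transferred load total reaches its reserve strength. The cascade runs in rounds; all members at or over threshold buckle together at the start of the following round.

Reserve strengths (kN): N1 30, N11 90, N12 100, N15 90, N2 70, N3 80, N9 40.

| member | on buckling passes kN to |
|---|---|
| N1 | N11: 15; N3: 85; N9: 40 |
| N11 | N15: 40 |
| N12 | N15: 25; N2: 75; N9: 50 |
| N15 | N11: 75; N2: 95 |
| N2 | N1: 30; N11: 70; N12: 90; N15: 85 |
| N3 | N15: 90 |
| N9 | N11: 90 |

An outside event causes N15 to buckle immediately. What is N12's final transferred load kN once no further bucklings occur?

Round 1 — N15 buckles (initial).
  N11: +75 → 75 < 90
  N2: +95 → 95 ≥ 70
Round 2 — N2 buckles.
  N1: +30 → 30 ≥ 30
  N11: +70 → 145 ≥ 90
  N12: +90 → 90 < 100
Round 3 — N1, N11 buckle.
  N3: +85 → 85 ≥ 80
  N9: +40 → 40 ≥ 40
Round 4 — N3, N9 buckle.
No further bucklings.

90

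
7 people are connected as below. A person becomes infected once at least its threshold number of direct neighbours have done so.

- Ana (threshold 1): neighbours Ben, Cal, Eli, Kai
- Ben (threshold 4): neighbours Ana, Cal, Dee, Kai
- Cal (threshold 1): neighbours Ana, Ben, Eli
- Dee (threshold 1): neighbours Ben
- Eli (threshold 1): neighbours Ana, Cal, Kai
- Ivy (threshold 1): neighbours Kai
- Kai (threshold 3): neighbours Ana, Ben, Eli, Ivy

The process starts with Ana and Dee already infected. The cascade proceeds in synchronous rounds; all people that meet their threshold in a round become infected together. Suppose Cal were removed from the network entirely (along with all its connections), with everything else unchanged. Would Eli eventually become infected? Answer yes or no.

yes

With Cal removed:
Round 1 — Ana, Dee become infected (initial).
Round 2 — checking thresholds:
  Ben: 2 of 3 neighbours < 4, below threshold.
  Eli: 1 of 2 neighbours ≥ 1, becomes infected.
  Kai: 1 of 4 neighbours < 3, below threshold.
Round 3 — no new infections; cascade stops.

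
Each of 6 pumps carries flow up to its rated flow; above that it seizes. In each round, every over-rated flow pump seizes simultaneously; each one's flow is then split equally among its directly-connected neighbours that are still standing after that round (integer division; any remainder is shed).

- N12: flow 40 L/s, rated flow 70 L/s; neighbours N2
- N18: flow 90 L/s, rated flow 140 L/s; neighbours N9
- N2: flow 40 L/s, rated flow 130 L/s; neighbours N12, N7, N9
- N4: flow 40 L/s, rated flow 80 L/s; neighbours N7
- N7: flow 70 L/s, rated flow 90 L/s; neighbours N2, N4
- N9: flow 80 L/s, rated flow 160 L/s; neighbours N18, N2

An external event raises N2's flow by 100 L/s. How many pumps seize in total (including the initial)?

4

Round 1 — N2 at 140 > 130. N2 seizes.
  N2 sheds 140 L/s to N12, N7, N9: 46 each (2 lost).
    N12: 40+46 = 86 > 70
    N7: 70+46 = 116 > 90
    N9: 80+46 = 126 ≤ 160
Round 2 — N12, N7 seize.
  N12 sheds 86 L/s: no online neighbours, lost.
  N7 sheds 116 L/s to N4: 116 each.
    N4: 40+116 = 156 > 80
Round 3 — N4 seizes.
  N4 sheds 156 L/s: no online neighbours, lost.
No further seizures.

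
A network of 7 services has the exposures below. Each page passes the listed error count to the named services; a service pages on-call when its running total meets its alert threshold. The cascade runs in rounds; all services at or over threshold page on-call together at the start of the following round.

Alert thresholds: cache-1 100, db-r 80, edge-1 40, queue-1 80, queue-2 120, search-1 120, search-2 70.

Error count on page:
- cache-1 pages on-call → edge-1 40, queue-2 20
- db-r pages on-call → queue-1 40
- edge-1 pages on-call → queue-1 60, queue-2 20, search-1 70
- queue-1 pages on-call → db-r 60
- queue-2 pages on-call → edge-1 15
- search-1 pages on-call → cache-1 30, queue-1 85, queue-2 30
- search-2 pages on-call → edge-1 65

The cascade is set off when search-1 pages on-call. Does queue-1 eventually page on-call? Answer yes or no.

Round 1 — search-1 pages on-call (initial).
  cache-1: +30 → 30 < 100
  queue-1: +85 → 85 ≥ 80
  queue-2: +30 → 30 < 120
Round 2 — queue-1 pages on-call.
  db-r: +60 → 60 < 80
No further pages.

yes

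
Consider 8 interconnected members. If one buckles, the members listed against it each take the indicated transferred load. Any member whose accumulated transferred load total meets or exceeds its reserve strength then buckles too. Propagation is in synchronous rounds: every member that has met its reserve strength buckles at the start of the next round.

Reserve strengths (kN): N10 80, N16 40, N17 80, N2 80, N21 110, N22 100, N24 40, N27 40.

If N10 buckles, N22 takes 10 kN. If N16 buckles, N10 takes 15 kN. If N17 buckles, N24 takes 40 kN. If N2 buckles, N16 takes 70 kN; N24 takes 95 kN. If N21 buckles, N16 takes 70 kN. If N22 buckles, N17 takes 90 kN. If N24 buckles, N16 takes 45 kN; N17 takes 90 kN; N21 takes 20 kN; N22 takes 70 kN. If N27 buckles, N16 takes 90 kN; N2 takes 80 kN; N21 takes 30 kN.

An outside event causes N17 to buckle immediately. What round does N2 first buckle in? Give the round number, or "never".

Round 1 — N17 buckles (initial).
  N24: +40 → 40 ≥ 40
Round 2 — N24 buckles.
  N16: +45 → 45 ≥ 40
  N21: +20 → 20 < 110
  N22: +70 → 70 < 100
Round 3 — N16 buckles.
  N10: +15 → 15 < 80
No further bucklings.

never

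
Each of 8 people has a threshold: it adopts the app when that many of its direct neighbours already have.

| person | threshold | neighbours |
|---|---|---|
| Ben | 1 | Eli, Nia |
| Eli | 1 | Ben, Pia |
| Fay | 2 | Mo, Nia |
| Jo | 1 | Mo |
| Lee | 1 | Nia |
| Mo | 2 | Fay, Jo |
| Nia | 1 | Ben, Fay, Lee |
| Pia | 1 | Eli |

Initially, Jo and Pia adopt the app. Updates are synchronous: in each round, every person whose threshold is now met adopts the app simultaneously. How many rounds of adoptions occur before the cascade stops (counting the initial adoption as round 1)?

5

Round 1 — Jo, Pia adopt the app (initial).
Round 2 — checking thresholds:
  Eli: 1 of 2 neighbours ≥ 1, adopts the app.
  Mo: 1 of 2 neighbours < 2, below threshold.
Round 3 — checking thresholds:
  Ben: 1 of 2 neighbours ≥ 1, adopts the app.
  Mo: 1 of 2 neighbours < 2, below threshold.
Round 4 — checking thresholds:
  Mo: 1 of 2 neighbours < 2, below threshold.
  Nia: 1 of 3 neighbours ≥ 1, adopts the app.
Round 5 — checking thresholds:
  Fay: 1 of 2 neighbours < 2, below threshold.
  Lee: 1 of 1 neighbours ≥ 1, adopts the app.
  Mo: 1 of 2 neighbours < 2, below threshold.
Round 6 — no new adoptions; cascade stops.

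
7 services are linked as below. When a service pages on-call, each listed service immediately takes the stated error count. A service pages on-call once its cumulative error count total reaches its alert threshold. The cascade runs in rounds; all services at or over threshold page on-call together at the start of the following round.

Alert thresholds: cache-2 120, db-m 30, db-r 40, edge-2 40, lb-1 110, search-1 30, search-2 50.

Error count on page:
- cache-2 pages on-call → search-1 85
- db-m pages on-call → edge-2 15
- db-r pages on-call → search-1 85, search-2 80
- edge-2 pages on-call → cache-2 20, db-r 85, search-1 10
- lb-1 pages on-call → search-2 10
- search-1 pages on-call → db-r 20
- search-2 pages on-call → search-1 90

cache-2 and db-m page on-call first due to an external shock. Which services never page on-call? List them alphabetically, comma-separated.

Round 1 — cache-2, db-m page on-call (initial).
  edge-2: +15 → 15 < 40
  search-1: +85 → 85 ≥ 30
Round 2 — search-1 pages on-call.
  db-r: +20 → 20 < 40
No further pages.

db-r, edge-2, lb-1, search-2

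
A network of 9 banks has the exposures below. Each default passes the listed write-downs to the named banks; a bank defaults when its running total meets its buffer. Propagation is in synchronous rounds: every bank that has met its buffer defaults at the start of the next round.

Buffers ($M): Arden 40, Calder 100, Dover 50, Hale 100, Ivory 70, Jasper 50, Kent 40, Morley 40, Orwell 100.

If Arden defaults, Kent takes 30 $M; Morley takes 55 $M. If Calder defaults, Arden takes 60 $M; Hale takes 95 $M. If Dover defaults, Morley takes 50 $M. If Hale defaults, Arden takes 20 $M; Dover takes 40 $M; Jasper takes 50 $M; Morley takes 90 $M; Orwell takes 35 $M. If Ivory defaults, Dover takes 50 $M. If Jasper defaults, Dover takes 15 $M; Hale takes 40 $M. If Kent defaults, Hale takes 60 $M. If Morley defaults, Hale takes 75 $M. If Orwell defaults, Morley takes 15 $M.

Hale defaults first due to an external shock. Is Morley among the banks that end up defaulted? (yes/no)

Round 1 — Hale defaults (initial).
  Arden: +20 → 20 < 40
  Dover: +40 → 40 < 50
  Jasper: +50 → 50 ≥ 50
  Morley: +90 → 90 ≥ 40
  Orwell: +35 → 35 < 100
Round 2 — Jasper, Morley default.
  Dover: +15 → 55 ≥ 50
Round 3 — Dover defaults.
No further defaults.

yes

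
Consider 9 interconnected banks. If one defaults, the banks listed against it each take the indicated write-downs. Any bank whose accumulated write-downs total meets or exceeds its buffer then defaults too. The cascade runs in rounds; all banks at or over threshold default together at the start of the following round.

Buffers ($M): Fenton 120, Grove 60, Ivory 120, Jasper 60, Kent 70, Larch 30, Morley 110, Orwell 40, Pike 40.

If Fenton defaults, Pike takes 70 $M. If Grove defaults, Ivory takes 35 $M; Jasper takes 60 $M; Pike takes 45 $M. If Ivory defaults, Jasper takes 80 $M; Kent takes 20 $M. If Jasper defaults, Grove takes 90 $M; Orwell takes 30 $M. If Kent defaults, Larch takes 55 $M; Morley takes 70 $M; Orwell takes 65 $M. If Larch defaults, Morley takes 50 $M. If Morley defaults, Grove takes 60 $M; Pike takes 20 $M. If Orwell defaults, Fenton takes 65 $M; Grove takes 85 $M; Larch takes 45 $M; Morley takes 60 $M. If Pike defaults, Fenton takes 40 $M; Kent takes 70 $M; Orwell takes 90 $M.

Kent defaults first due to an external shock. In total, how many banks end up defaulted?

7

Round 1 — Kent defaults (initial).
  Larch: +55 → 55 ≥ 30
  Morley: +70 → 70 < 110
  Orwell: +65 → 65 ≥ 40
Round 2 — Larch, Orwell default.
  Fenton: +65 → 65 < 120
  Grove: +85 → 85 ≥ 60
  Morley: +50+60 → 180 ≥ 110
Round 3 — Grove, Morley default.
  Ivory: +35 → 35 < 120
  Jasper: +60 → 60 ≥ 60
  Pike: +45+20 → 65 ≥ 40
Round 4 — Jasper, Pike default.
  Fenton: +40 → 105 < 120
No further defaults.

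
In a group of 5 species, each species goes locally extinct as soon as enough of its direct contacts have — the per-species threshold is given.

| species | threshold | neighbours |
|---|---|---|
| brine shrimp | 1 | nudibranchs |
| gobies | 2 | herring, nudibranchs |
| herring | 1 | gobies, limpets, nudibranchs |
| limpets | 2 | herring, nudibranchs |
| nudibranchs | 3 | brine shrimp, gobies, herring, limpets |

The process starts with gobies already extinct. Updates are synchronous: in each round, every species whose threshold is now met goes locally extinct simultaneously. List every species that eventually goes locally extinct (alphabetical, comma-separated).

gobies, herring

Round 1 — gobies goes locally extinct (initial).
Round 2 — checking thresholds:
  herring: 1 of 3 neighbours ≥ 1, goes locally extinct.
  nudibranchs: 1 of 4 neighbours < 3, below threshold.
Round 3 — no new extinctions; cascade stops.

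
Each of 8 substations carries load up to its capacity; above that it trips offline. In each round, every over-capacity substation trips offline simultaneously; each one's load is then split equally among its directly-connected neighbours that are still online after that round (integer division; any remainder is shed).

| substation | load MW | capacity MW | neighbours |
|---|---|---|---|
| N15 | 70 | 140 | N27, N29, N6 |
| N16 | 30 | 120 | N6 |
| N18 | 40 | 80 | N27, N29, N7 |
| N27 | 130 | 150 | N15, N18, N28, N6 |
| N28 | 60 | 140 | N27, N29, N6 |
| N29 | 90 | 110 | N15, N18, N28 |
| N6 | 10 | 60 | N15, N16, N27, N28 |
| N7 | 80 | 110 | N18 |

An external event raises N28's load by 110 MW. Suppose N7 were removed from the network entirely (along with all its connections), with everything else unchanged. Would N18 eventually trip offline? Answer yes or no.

yes

With N7 removed:
Round 1 — N28 at 170 > 140. N28 trips offline.
  N28 sheds 170 MW to N27, N29, N6: 56 each (2 lost).
    N27: 130+56 = 186 > 150
    N29: 90+56 = 146 > 110
    N6: 10+56 = 66 > 60
Round 2 — N27, N29, N6 trip offline.
  N27 sheds 186 MW to N15, N18: 93 each.
    N15: 70+93 = 163 > 140
    N18: 40+93 = 133 > 80
  N29 sheds 146 MW to N15, N18: 73 each.
    N15: 163+73 = 236 > 140
    N18: 133+73 = 206 > 80
  N6 sheds 66 MW to N15, N16: 33 each.
    N15: 236+33 = 269 > 140
    N16: 30+33 = 63 ≤ 120
Round 3 — N15, N18 trip offline.
  N15 sheds 269 MW: no online neighbours, lost.
  N18 sheds 206 MW: no online neighbours, lost.
No further trips.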